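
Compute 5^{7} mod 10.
5

Using successive squaring:
Binary expansion of 7: 111
Powers of 5 mod 10 (each is the square of the previous):
  5^1 ≡ 5 (mod 10)
  5^2 ≡ 5² = 25 ≡ 5 (mod 10)
  5^4 ≡ 5² = 25 ≡ 5 (mod 10)
7 = 4 + 2 + 1, so 5^7 = 5^4 × 5^2 × 5^1 ≡ 5 × 5 × 5 (mod 10)
Multiplying step by step:
  5 × 5 = 25 ≡ 5 (mod 10)
  5 × 5 = 25 ≡ 5 (mod 10)
Result: 5^7 ≡ 5 (mod 10)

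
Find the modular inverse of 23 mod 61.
23^(-1) ≡ 8 (mod 61). Verification: 23 × 8 = 184 ≡ 1 (mod 61)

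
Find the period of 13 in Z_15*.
Powers of 13 mod 15: 13^1≡13, 13^2≡4, 13^3≡7, 13^4≡1. Order = 4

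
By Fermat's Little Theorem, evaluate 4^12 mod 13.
By Fermat's Little Theorem, 4^{12} ≡ 1 (mod 13) since 13 is prime and gcd(4, 13) = 1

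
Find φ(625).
500

Prime factorization: 625 = 5^4
Using the formula φ(n) = n × Π(1 - 1/p) for each prime factor p:
φ(625) = 625 × (1 - 1/5)
φ(625) = 500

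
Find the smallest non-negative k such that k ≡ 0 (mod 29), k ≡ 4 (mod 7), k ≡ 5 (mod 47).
522

Using the Chinese Remainder Theorem:
M = product of moduli = 9541
For equation 1: M_1 = 329, 329 ≡ 10 (mod 29), inverse of 329 mod 29 is 3 (check: 10 × 3 = 30 ≡ 1 (mod 29))
For equation 2: M_2 = 1363, 1363 ≡ 5 (mod 7), inverse of 1363 mod 7 is 3 (check: 5 × 3 = 15 ≡ 1 (mod 7))
For equation 3: M_3 = 203, 203 ≡ 15 (mod 47), inverse of 203 mod 47 is 22 (check: 15 × 22 = 330 ≡ 1 (mod 47))
Combine: k ≡ Σ r_i×M_i×(M_i⁻¹ mod m_i) = 0×329×3 + 4×1363×3 + 5×203×22 = 0 + 16356 + 22330 = 38686
38686 mod 9541 = 522
k ≡ 522 (mod 9541)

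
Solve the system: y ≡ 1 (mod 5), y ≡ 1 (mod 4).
M = 5 × 4 = 20. M₁ = 4, y₁ ≡ 4 (mod 5). M₂ = 5, y₂ ≡ 1 (mod 4). y = 1×4×4 + 1×5×1 ≡ 1 (mod 20)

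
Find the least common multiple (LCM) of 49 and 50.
2450

First find GCD(49, 50) using the Euclidean algorithm:
49 = 0 × 50 + 49
50 = 1 × 49 + 1
49 = 49 × 1 + 0
GCD(49, 50) = 1

LCM formula: LCM(a, b) = (a × b) / GCD(a, b)
LCM(49, 50) = (49 × 50) / 1
LCM(49, 50) = 2450 / 1
LCM(49, 50) = 2450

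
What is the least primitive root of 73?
5

A primitive root g modulo p has order p-1 = 72
Prime divisors of 72: [2, 3]
g is a primitive root iff g^(72/q) ≢ 1 (mod 73) for each prime divisor q
Testing small values:
  g = 2: 2^36 ≡ 1, 2^24 ≡ 64 (mod 73) → 2^36 ≡ 1, not primitive root
  g = 3: 3^36 ≡ 1, 3^24 ≡ 1 (mod 73) → 3^36 ≡ 1, not primitive root
  g = 4: 4^36 ≡ 1, 4^24 ≡ 8 (mod 73) → 4^36 ≡ 1, not primitive root
  g = 5: 5^36 ≡ 72, 5^24 ≡ 8 (mod 73) → none is 1, primitive root!
The smallest primitive root is 5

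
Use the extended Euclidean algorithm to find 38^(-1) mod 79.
Extended GCD: 38(-27) + 79(13) = 1. So 38^(-1) ≡ 52 ≡ 52 (mod 79). Verify: 38 × 52 = 1976 ≡ 1 (mod 79)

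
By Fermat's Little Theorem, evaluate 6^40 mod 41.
By Fermat's Little Theorem, 6^{40} ≡ 1 (mod 41) since 41 is prime and gcd(6, 41) = 1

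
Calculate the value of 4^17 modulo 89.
Using repeated squaring. 17 = 16 + 1 (binary 10001). Repeated squaring mod 89: 4^1 ≡ 4; 4^2 ≡ 4² = 16 ≡ 16; 4^4 ≡ 16² = 256 ≡ 78; 4^8 ≡ 78² = 6084 ≡ 32; 4^16 ≡ 32² = 1024 ≡ 45. Multiply: 4^17 = 4^16 × 4^1 ≡ 45 × 4 (mod 89): 45 × 4 = 180 ≡ 2. So 4^17 ≡ 2 (mod 89).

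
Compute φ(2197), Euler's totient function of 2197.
2028

Prime factorization: 2197 = 13^3
Using the formula φ(n) = n × Π(1 - 1/p) for each prime factor p:
φ(2197) = 2197 × (1 - 1/13)
φ(2197) = 2028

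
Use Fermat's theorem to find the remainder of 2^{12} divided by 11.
4

By Fermat's Little Theorem, a^(p-1) ≡ 1 (mod p) for prime p and gcd(a, p) = 1
Here p = 11, so 2^10 ≡ 1 (mod 11)
We can reduce the exponent: 12 mod 10 = 2
So 2^12 ≡ 2^2 (mod 11)
Computing: 2^2 mod 11 = 4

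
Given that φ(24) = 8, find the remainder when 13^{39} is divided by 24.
By Euler: 13^{8} ≡ 1 (mod 24) since gcd(13, 24) = 1. 39 = 4×8 + 7. So 13^{39} ≡ 13^{7} ≡ 13 (mod 24)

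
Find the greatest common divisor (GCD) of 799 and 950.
1

Using the Euclidean algorithm:
799 = 0 × 950 + 799
950 = 1 × 799 + 151
799 = 5 × 151 + 44
151 = 3 × 44 + 19
44 = 2 × 19 + 6
19 = 3 × 6 + 1
6 = 6 × 1 + 0

GCD(799, 950) = 1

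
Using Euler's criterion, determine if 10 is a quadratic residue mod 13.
By Euler's criterion: 10^{6} ≡ 1 (mod 13). Since this equals 1, 10 is a QR.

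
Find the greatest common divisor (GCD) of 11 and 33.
11

Using the Euclidean algorithm:
11 = 0 × 33 + 11
33 = 3 × 11 + 0

GCD(11, 33) = 11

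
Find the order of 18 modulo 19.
Powers of 18 mod 19: 18^1≡18, 18^2≡1. Order = 2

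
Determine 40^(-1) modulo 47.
40^(-1) ≡ 20 (mod 47). Verification: 40 × 20 = 800 ≡ 1 (mod 47)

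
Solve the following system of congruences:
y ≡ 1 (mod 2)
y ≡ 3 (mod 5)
3

Using the Chinese Remainder Theorem:
M = product of moduli = 10
For equation 1: M_1 = 5, 5 ≡ 1 (mod 2), inverse of 5 mod 2 is 1 (check: 1 × 1 = 1 ≡ 1 (mod 2))
For equation 2: M_2 = 2, 2 ≡ 2 (mod 5), inverse of 2 mod 5 is 3 (check: 2 × 3 = 6 ≡ 1 (mod 5))
Combine: y ≡ Σ r_i×M_i×(M_i⁻¹ mod m_i) = 1×5×1 + 3×2×3 = 5 + 18 = 23
23 mod 10 = 3
y ≡ 3 (mod 10)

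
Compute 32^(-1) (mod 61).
21

Using Extended Euclidean Algorithm:
gcd(32, 61) = 1
Bezout coefficients: 32 × 21 + 61 × -11 = 1
So 32 × 21 ≡ 1 (mod 61)
The inverse is 21 mod 61 = 21
Verification: 32 × 21 = 672 = 11 × 61 + 1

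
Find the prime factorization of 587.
587

Divide by primes starting from smallest:
587 ÷ 587 = 1

587 = 587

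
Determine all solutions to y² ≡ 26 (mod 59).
The square roots of 26 mod 59 are 12 and 47. Verify: 12² = 144 ≡ 26 (mod 59)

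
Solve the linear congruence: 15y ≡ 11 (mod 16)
5

Since gcd(15, 16) = 1 divides 11, a solution exists.
Multiply both sides by the inverse of 15 mod 16:
  15^(-1) mod 16 = 15
  x ≡ 15 × 11 ≡ 165 ≡ 5 (mod 16)
Verification: 15 × 5 = 75 = 4 × 16 + 11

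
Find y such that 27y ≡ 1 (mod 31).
27^(-1) ≡ 23 (mod 31). Verification: 27 × 23 = 621 ≡ 1 (mod 31)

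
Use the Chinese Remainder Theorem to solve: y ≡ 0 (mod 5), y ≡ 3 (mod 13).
M = 5 × 13 = 65. M₁ = 13, y₁ ≡ 2 (mod 5). M₂ = 5, y₂ ≡ 8 (mod 13). y = 0×13×2 + 3×5×8 ≡ 55 (mod 65)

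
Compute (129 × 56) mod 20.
4

(129 × 56) = 7224
7224 mod 20 = 4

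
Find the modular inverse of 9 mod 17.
9^(-1) ≡ 2 (mod 17). Verification: 9 × 2 = 18 ≡ 1 (mod 17)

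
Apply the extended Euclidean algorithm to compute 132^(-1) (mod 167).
Extended GCD: 132(62) + 167(-49) = 1. So 132^(-1) ≡ 62 ≡ 62 (mod 167). Verify: 132 × 62 = 8184 ≡ 1 (mod 167)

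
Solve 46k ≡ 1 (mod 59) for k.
9

Using Extended Euclidean Algorithm:
gcd(46, 59) = 1
Bezout coefficients: 46 × 9 + 59 × -7 = 1
So 46 × 9 ≡ 1 (mod 59)
The inverse is 9 mod 59 = 9
Verification: 46 × 9 = 414 = 7 × 59 + 1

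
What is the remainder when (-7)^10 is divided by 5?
(-7) ≡ 3 (mod 5). 10 = 8 + 2 (binary 1010). Repeated squaring mod 5: 3^1 ≡ 3; 3^2 ≡ 3² = 9 ≡ 4; 3^4 ≡ 4² = 16 ≡ 1; 3^8 ≡ 1² = 1 ≡ 1. Multiply: (-7)^10 ≡ 3^8 × 3^2 ≡ 1 × 4 (mod 5): 1 × 4 = 4 ≡ 4. So (-7)^10 ≡ 4 (mod 5).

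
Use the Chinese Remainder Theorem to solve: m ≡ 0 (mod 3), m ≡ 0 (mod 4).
M = 3 × 4 = 12. M₁ = 4, y₁ ≡ 1 (mod 3). M₂ = 3, y₂ ≡ 3 (mod 4). m = 0×4×1 + 0×3×3 ≡ 0 (mod 12)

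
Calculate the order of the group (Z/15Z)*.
8

Prime factorization: 15 = 3 × 5
Using the formula φ(n) = n × Π(1 - 1/p) for each prime factor p:
φ(15) = 15 × (1 - 1/3) × (1 - 1/5)
φ(15) = 8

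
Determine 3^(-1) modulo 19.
3^(-1) ≡ 13 (mod 19). Verification: 3 × 13 = 39 ≡ 1 (mod 19)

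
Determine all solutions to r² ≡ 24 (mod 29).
The square roots of 24 mod 29 are 16 and 13. Verify: 16² = 256 ≡ 24 (mod 29)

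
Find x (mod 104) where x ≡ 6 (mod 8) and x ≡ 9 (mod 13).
M = 8 × 13 = 104. M₁ = 13, y₁ ≡ 5 (mod 8). M₂ = 8, y₂ ≡ 5 (mod 13). x = 6×13×5 + 9×8×5 ≡ 22 (mod 104)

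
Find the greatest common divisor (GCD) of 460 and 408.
4

Using the Euclidean algorithm:
460 = 1 × 408 + 52
408 = 7 × 52 + 44
52 = 1 × 44 + 8
44 = 5 × 8 + 4
8 = 2 × 4 + 0

GCD(460, 408) = 4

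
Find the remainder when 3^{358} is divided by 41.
By Fermat: 3^{40} ≡ 1 (mod 41). 358 = 8×40 + 38. So 3^{358} ≡ 3^{38} ≡ 32 (mod 41)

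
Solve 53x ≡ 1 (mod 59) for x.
53^(-1) ≡ 49 (mod 59). Verification: 53 × 49 = 2597 ≡ 1 (mod 59)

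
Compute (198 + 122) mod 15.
5

(198 + 122) = 320
320 mod 15 = 5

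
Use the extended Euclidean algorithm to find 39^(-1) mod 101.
Extended GCD: 39(-44) + 101(17) = 1. So 39^(-1) ≡ 57 ≡ 57 (mod 101). Verify: 39 × 57 = 2223 ≡ 1 (mod 101)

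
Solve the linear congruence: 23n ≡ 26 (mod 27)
7

Since gcd(23, 27) = 1 divides 26, a solution exists.
Multiply both sides by the inverse of 23 mod 27:
  23^(-1) mod 27 = 20
  x ≡ 20 × 26 ≡ 520 ≡ 7 (mod 27)
Verification: 23 × 7 = 161 = 5 × 27 + 26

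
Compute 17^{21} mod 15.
2

Using successive squaring:
Binary expansion of 21: 10101
Powers of 17 mod 15 (each is the square of the previous):
  17^1 ≡ 2 (mod 15)
  17^2 ≡ 2² = 4 ≡ 4 (mod 15)
  17^4 ≡ 4² = 16 ≡ 1 (mod 15)
  17^8 ≡ 1² = 1 ≡ 1 (mod 15)
  17^16 ≡ 1² = 1 ≡ 1 (mod 15)
21 = 16 + 4 + 1, so 17^21 = 17^16 × 17^4 × 17^1 ≡ 1 × 1 × 2 (mod 15)
Multiplying step by step:
  1 × 1 = 1 ≡ 1 (mod 15)
  1 × 2 = 2 ≡ 2 (mod 15)
Result: 17^21 ≡ 2 (mod 15)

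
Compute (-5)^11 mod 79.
Using repeated squaring. (-5) ≡ 74 (mod 79). 11 = 8 + 2 + 1 (binary 1011). Repeated squaring mod 79: 74^1 ≡ 74; 74^2 ≡ 74² = 5476 ≡ 25; 74^4 ≡ 25² = 625 ≡ 72; 74^8 ≡ 72² = 5184 ≡ 49. Multiply: (-5)^11 ≡ 74^8 × 74^2 × 74^1 ≡ 49 × 25 × 74 (mod 79): 49 × 25 = 1225 ≡ 40; 40 × 74 = 2960 ≡ 37. So (-5)^11 ≡ 37 (mod 79).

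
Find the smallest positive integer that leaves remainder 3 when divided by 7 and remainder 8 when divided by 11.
M = 7 × 11 = 77. M₁ = 11, y₁ ≡ 2 (mod 7). M₂ = 7, y₂ ≡ 8 (mod 11). k = 3×11×2 + 8×7×8 ≡ 52 (mod 77). The smallest positive such number is 52.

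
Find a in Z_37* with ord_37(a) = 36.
2 has order 36 mod 37 since 2^{36} ≡ 1 (mod 37) and no smaller power works.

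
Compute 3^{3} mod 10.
7

Using successive squaring:
Binary expansion of 3: 11
Powers of 3 mod 10 (each is the square of the previous):
  3^1 ≡ 3 (mod 10)
  3^2 ≡ 3² = 9 ≡ 9 (mod 10)
3 = 2 + 1, so 3^3 = 3^2 × 3^1 ≡ 9 × 3 (mod 10)
Multiplying step by step:
  9 × 3 = 27 ≡ 7 (mod 10)
Result: 3^3 ≡ 7 (mod 10)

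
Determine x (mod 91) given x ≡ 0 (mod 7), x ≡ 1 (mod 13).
14

Using the Chinese Remainder Theorem:
M = product of moduli = 91
For equation 1: M_1 = 13, 13 ≡ 6 (mod 7), inverse of 13 mod 7 is 6 (check: 6 × 6 = 36 ≡ 1 (mod 7))
For equation 2: M_2 = 7, 7 ≡ 7 (mod 13), inverse of 7 mod 13 is 2 (check: 7 × 2 = 14 ≡ 1 (mod 13))
Combine: x ≡ Σ r_i×M_i×(M_i⁻¹ mod m_i) = 0×13×6 + 1×7×2 = 0 + 14 = 14
14 mod 91 = 14
x ≡ 14 (mod 91)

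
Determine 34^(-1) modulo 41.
34^(-1) ≡ 35 (mod 41). Verification: 34 × 35 = 1190 ≡ 1 (mod 41)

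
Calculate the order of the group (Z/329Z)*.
276

Prime factorization: 329 = 7 × 47
Using the formula φ(n) = n × Π(1 - 1/p) for each prime factor p:
φ(329) = 329 × (1 - 1/7) × (1 - 1/47)
φ(329) = 276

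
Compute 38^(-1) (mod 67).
30

Using Extended Euclidean Algorithm:
gcd(38, 67) = 1
Bezout coefficients: 38 × 30 + 67 × -17 = 1
So 38 × 30 ≡ 1 (mod 67)
The inverse is 30 mod 67 = 30
Verification: 38 × 30 = 1140 = 17 × 67 + 1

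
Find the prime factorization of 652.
2^2 × 163

Divide by primes starting from smallest:
652 ÷ 2 = 326
326 ÷ 2 = 163
163 ÷ 163 = 1

652 = 2^2 × 163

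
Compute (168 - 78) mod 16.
10

(168 - 78) = 90
90 mod 16 = 10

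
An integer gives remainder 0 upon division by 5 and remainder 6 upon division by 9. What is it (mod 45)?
M = 5 × 9 = 45. M₁ = 9, y₁ ≡ 4 (mod 5). M₂ = 5, y₂ ≡ 2 (mod 9). r = 0×9×4 + 6×5×2 ≡ 15 (mod 45). The smallest positive such number is 15.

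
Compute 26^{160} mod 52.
0

Using successive squaring:
Binary expansion of 160: 10100000
Powers of 26 mod 52 (each is the square of the previous):
  26^1 ≡ 26 (mod 52)
  26^2 ≡ 26² = 676 ≡ 0 (mod 52)
  26^4 ≡ 0² = 0 ≡ 0 (mod 52)
  26^8 ≡ 0² = 0 ≡ 0 (mod 52)
  26^16 ≡ 0² = 0 ≡ 0 (mod 52)
  26^32 ≡ 0² = 0 ≡ 0 (mod 52)
  26^64 ≡ 0² = 0 ≡ 0 (mod 52)
  26^128 ≡ 0² = 0 ≡ 0 (mod 52)
160 = 128 + 32, so 26^160 = 26^128 × 26^32 ≡ 0 × 0 (mod 52)
Multiplying step by step:
  0 × 0 = 0 ≡ 0 (mod 52)
Result: 26^160 ≡ 0 (mod 52)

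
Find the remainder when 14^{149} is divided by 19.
By Fermat: 14^{18} ≡ 1 (mod 19). 149 = 8×18 + 5. So 14^{149} ≡ 14^{5} ≡ 10 (mod 19)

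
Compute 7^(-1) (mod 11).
8

Using Extended Euclidean Algorithm:
gcd(7, 11) = 1
Bezout coefficients: 7 × -3 + 11 × 2 = 1
So 7 × -3 ≡ 1 (mod 11)
The inverse is -3 mod 11 = 8
Verification: 7 × 8 = 56 = 5 × 11 + 1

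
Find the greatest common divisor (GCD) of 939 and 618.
3

Using the Euclidean algorithm:
939 = 1 × 618 + 321
618 = 1 × 321 + 297
321 = 1 × 297 + 24
297 = 12 × 24 + 9
24 = 2 × 9 + 6
9 = 1 × 6 + 3
6 = 2 × 3 + 0

GCD(939, 618) = 3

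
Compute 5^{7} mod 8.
5

Using successive squaring:
Binary expansion of 7: 111
Powers of 5 mod 8 (each is the square of the previous):
  5^1 ≡ 5 (mod 8)
  5^2 ≡ 5² = 25 ≡ 1 (mod 8)
  5^4 ≡ 1² = 1 ≡ 1 (mod 8)
7 = 4 + 2 + 1, so 5^7 = 5^4 × 5^2 × 5^1 ≡ 1 × 1 × 5 (mod 8)
Multiplying step by step:
  1 × 1 = 1 ≡ 1 (mod 8)
  1 × 5 = 5 ≡ 5 (mod 8)
Result: 5^7 ≡ 5 (mod 8)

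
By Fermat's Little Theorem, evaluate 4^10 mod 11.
By Fermat's Little Theorem, 4^{10} ≡ 1 (mod 11) since 11 is prime and gcd(4, 11) = 1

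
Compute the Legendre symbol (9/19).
(9/19) = 9^{9} mod 19 = 1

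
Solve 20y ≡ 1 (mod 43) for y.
28

Using Extended Euclidean Algorithm:
gcd(20, 43) = 1
Bezout coefficients: 20 × -15 + 43 × 7 = 1
So 20 × -15 ≡ 1 (mod 43)
The inverse is -15 mod 43 = 28
Verification: 20 × 28 = 560 = 13 × 43 + 1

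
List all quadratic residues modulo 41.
QRs mod 41: {1, 2, 4, 5, 8, 9, 10, 16, 18, 20, 21, 23, 25, 31, 32, 33, 36, 37, 39, 40}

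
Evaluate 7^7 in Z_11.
7 = 4 + 2 + 1 (binary 111). Repeated squaring mod 11: 7^1 ≡ 7; 7^2 ≡ 7² = 49 ≡ 5; 7^4 ≡ 5² = 25 ≡ 3. Multiply: 7^7 = 7^4 × 7^2 × 7^1 ≡ 3 × 5 × 7 (mod 11): 3 × 5 = 15 ≡ 4; 4 × 7 = 28 ≡ 6. So 7^7 ≡ 6 (mod 11).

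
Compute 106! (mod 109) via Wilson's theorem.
(108)! = (106)! × (107) × (108) ≡ -1 (mod 109). So (106)! ≡ -1 × [(108)(107)]^(-1) ≡ 54 (mod 109)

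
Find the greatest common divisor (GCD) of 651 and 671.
1

Using the Euclidean algorithm:
651 = 0 × 671 + 651
671 = 1 × 651 + 20
651 = 32 × 20 + 11
20 = 1 × 11 + 9
11 = 1 × 9 + 2
9 = 4 × 2 + 1
2 = 2 × 1 + 0

GCD(651, 671) = 1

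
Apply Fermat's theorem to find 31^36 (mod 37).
By Fermat's Little Theorem, 31^{36} ≡ 1 (mod 37) since 37 is prime and gcd(31, 37) = 1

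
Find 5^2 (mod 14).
2 = 2 (binary 10). Repeated squaring mod 14: 5^1 ≡ 5; 5^2 ≡ 5² = 25 ≡ 11. So 5^2 ≡ 11 (mod 14).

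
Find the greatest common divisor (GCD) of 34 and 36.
2

Using the Euclidean algorithm:
34 = 0 × 36 + 34
36 = 1 × 34 + 2
34 = 17 × 2 + 0

GCD(34, 36) = 2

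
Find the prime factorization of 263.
263

Divide by primes starting from smallest:
263 ÷ 263 = 1

263 = 263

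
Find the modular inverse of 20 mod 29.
20^(-1) ≡ 16 (mod 29). Verification: 20 × 16 = 320 ≡ 1 (mod 29)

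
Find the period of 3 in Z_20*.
Powers of 3 mod 20: 3^1≡3, 3^2≡9, 3^3≡7, 3^4≡1. Order = 4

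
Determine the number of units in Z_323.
288

Prime factorization: 323 = 17 × 19
Using the formula φ(n) = n × Π(1 - 1/p) for each prime factor p:
φ(323) = 323 × (1 - 1/17) × (1 - 1/19)
φ(323) = 288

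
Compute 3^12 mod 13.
Using Fermat: 3^{12} ≡ 1 (mod 13). 12 ≡ 0 (mod 12). So 3^{12} ≡ 3^{0} ≡ 1 (mod 13)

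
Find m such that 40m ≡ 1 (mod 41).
40^(-1) ≡ 40 (mod 41). Verification: 40 × 40 = 1600 ≡ 1 (mod 41)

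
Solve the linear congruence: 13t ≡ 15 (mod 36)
15

Since gcd(13, 36) = 1 divides 15, a solution exists.
Multiply both sides by the inverse of 13 mod 36:
  13^(-1) mod 36 = 25
  x ≡ 25 × 15 ≡ 375 ≡ 15 (mod 36)
Verification: 13 × 15 = 195 = 5 × 36 + 15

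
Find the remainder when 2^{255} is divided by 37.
By Fermat: 2^{36} ≡ 1 (mod 37). 255 = 7×36 + 3. So 2^{255} ≡ 2^{3} ≡ 8 (mod 37)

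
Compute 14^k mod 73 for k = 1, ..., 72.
g^1, g^2, ..., g^{72} mod 73: {14, 50, 43, 18, 33, 24, 44, 32, 10, 67, 62, 65, 34, 38, 21, 2, 28, 27, 13, 36, 66, 48, 15, 64, 20, 61, 51, 57, 68, 3, 42, 4, 56, 54, 26, 72, 59, 23, 30, 55, 40, 49, 29, 41, 63, 6, 11, 8, 39, 35, 52, 71, 45, 46, 60, 37, 7, 25, 58, 9, 53, 12, 22, 16, 5, 70, 31, 69, 17, 19, 47, 1}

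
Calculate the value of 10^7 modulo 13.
7 = 4 + 2 + 1 (binary 111). Repeated squaring mod 13: 10^1 ≡ 10; 10^2 ≡ 10² = 100 ≡ 9; 10^4 ≡ 9² = 81 ≡ 3. Multiply: 10^7 = 10^4 × 10^2 × 10^1 ≡ 3 × 9 × 10 (mod 13): 3 × 9 = 27 ≡ 1; 1 × 10 = 10 ≡ 10. So 10^7 ≡ 10 (mod 13).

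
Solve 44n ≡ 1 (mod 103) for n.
96

Using Extended Euclidean Algorithm:
gcd(44, 103) = 1
Bezout coefficients: 44 × -7 + 103 × 3 = 1
So 44 × -7 ≡ 1 (mod 103)
The inverse is -7 mod 103 = 96
Verification: 44 × 96 = 4224 = 41 × 103 + 1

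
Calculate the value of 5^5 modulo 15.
5 = 4 + 1 (binary 101). Repeated squaring mod 15: 5^1 ≡ 5; 5^2 ≡ 5² = 25 ≡ 10; 5^4 ≡ 10² = 100 ≡ 10. Multiply: 5^5 = 5^4 × 5^1 ≡ 10 × 5 (mod 15): 10 × 5 = 50 ≡ 5. So 5^5 ≡ 5 (mod 15).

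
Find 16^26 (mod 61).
Using repeated squaring. 26 = 16 + 8 + 2 (binary 11010). Repeated squaring mod 61: 16^1 ≡ 16; 16^2 ≡ 16² = 256 ≡ 12; 16^4 ≡ 12² = 144 ≡ 22; 16^8 ≡ 22² = 484 ≡ 57; 16^16 ≡ 57² = 3249 ≡ 16. Multiply: 16^26 = 16^16 × 16^8 × 16^2 ≡ 16 × 57 × 12 (mod 61): 16 × 57 = 912 ≡ 58; 58 × 12 = 696 ≡ 25. So 16^26 ≡ 25 (mod 61).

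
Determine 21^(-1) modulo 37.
21^(-1) ≡ 30 (mod 37). Verification: 21 × 30 = 630 ≡ 1 (mod 37)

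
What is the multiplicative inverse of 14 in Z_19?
15

Using Extended Euclidean Algorithm:
gcd(14, 19) = 1
Bezout coefficients: 14 × -4 + 19 × 3 = 1
So 14 × -4 ≡ 1 (mod 19)
The inverse is -4 mod 19 = 15
Verification: 14 × 15 = 210 = 11 × 19 + 1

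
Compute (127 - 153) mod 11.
7

(127 - 153) = -26
-26 mod 11 = 7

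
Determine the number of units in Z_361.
342

Prime factorization: 361 = 19^2
Using the formula φ(n) = n × Π(1 - 1/p) for each prime factor p:
φ(361) = 361 × (1 - 1/19)
φ(361) = 342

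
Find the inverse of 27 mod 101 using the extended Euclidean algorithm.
Extended GCD: 27(15) + 101(-4) = 1. So 27^(-1) ≡ 15 ≡ 15 (mod 101). Verify: 27 × 15 = 405 ≡ 1 (mod 101)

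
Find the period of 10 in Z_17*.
Powers of 10 mod 17: 10^1≡10, 10^2≡15, 10^3≡14, 10^4≡4, 10^5≡6, 10^6≡9, 10^7≡5, 10^8≡16, 10^9≡7, 10^10≡2, 10^11≡3, 10^12≡13, 10^13≡11, 10^14≡8, 10^15≡12, 10^16≡1. Order = 16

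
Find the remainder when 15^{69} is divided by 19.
By Fermat: 15^{18} ≡ 1 (mod 19). 69 = 3×18 + 15. So 15^{69} ≡ 15^{15} ≡ 8 (mod 19)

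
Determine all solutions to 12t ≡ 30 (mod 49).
27

Since gcd(12, 49) = 1 divides 30, a solution exists.
Multiply both sides by the inverse of 12 mod 49:
  12^(-1) mod 49 = 45
  x ≡ 45 × 30 ≡ 1350 ≡ 27 (mod 49)
Verification: 12 × 27 = 324 = 6 × 49 + 30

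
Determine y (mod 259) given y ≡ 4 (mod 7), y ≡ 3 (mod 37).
151

Using the Chinese Remainder Theorem:
M = product of moduli = 259
For equation 1: M_1 = 37, 37 ≡ 2 (mod 7), inverse of 37 mod 7 is 4 (check: 2 × 4 = 8 ≡ 1 (mod 7))
For equation 2: M_2 = 7, 7 ≡ 7 (mod 37), inverse of 7 mod 37 is 16 (check: 7 × 16 = 112 ≡ 1 (mod 37))
Combine: y ≡ Σ r_i×M_i×(M_i⁻¹ mod m_i) = 4×37×4 + 3×7×16 = 592 + 336 = 928
928 mod 259 = 151
y ≡ 151 (mod 259)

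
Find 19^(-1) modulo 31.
18

Using Extended Euclidean Algorithm:
gcd(19, 31) = 1
Bezout coefficients: 19 × -13 + 31 × 8 = 1
So 19 × -13 ≡ 1 (mod 31)
The inverse is -13 mod 31 = 18
Verification: 19 × 18 = 342 = 11 × 31 + 1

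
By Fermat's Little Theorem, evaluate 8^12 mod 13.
By Fermat's Little Theorem, 8^{12} ≡ 1 (mod 13) since 13 is prime and gcd(8, 13) = 1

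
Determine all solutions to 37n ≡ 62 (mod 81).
17

Since gcd(37, 81) = 1 divides 62, a solution exists.
Multiply both sides by the inverse of 37 mod 81:
  37^(-1) mod 81 = 46
  x ≡ 46 × 62 ≡ 2852 ≡ 17 (mod 81)
Verification: 37 × 17 = 629 = 7 × 81 + 62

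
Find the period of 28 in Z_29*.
Powers of 28 mod 29: 28^1≡28, 28^2≡1. Order = 2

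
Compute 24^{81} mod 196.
188

Using successive squaring:
Binary expansion of 81: 1010001
Powers of 24 mod 196 (each is the square of the previous):
  24^1 ≡ 24 (mod 196)
  24^2 ≡ 24² = 576 ≡ 184 (mod 196)
  24^4 ≡ 184² = 33856 ≡ 144 (mod 196)
  24^8 ≡ 144² = 20736 ≡ 156 (mod 196)
  24^16 ≡ 156² = 24336 ≡ 32 (mod 196)
  24^32 ≡ 32² = 1024 ≡ 44 (mod 196)
  24^64 ≡ 44² = 1936 ≡ 172 (mod 196)
81 = 64 + 16 + 1, so 24^81 = 24^64 × 24^16 × 24^1 ≡ 172 × 32 × 24 (mod 196)
Multiplying step by step:
  172 × 32 = 5504 ≡ 16 (mod 196)
  16 × 24 = 384 ≡ 188 (mod 196)
Result: 24^81 ≡ 188 (mod 196)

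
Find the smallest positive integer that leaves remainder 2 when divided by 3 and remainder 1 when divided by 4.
M = 3 × 4 = 12. M₁ = 4, y₁ ≡ 1 (mod 3). M₂ = 3, y₂ ≡ 3 (mod 4). m = 2×4×1 + 1×3×3 ≡ 5 (mod 12). The smallest positive such number is 5.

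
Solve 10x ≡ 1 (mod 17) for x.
12

Using Extended Euclidean Algorithm:
gcd(10, 17) = 1
Bezout coefficients: 10 × -5 + 17 × 3 = 1
So 10 × -5 ≡ 1 (mod 17)
The inverse is -5 mod 17 = 12
Verification: 10 × 12 = 120 = 7 × 17 + 1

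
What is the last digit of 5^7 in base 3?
5 ≡ 2 (mod 3). 7 = 4 + 2 + 1 (binary 111). Repeated squaring mod 3: 2^1 ≡ 2; 2^2 ≡ 2² = 4 ≡ 1; 2^4 ≡ 1² = 1 ≡ 1. Multiply: 5^7 ≡ 2^4 × 2^2 × 2^1 ≡ 1 × 1 × 2 (mod 3): 1 × 1 = 1 ≡ 1; 1 × 2 = 2 ≡ 2. So 5^7 ≡ 2 (mod 3).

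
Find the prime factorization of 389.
389

Divide by primes starting from smallest:
389 ÷ 389 = 1

389 = 389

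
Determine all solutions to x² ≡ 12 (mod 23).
The square roots of 12 mod 23 are 9 and 14. Verify: 9² = 81 ≡ 12 (mod 23)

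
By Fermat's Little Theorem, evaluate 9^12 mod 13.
By Fermat's Little Theorem, 9^{12} ≡ 1 (mod 13) since 13 is prime and gcd(9, 13) = 1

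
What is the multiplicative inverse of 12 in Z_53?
31

Using Extended Euclidean Algorithm:
gcd(12, 53) = 1
Bezout coefficients: 12 × -22 + 53 × 5 = 1
So 12 × -22 ≡ 1 (mod 53)
The inverse is -22 mod 53 = 31
Verification: 12 × 31 = 372 = 7 × 53 + 1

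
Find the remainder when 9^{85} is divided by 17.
By Fermat: 9^{16} ≡ 1 (mod 17). 85 = 5×16 + 5. So 9^{85} ≡ 9^{5} ≡ 8 (mod 17)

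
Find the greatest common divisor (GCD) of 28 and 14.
14

Using the Euclidean algorithm:
28 = 2 × 14 + 0

GCD(28, 14) = 14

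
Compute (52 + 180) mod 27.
16

(52 + 180) = 232
232 mod 27 = 16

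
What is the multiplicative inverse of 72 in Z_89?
72^(-1) ≡ 68 (mod 89). Verification: 72 × 68 = 4896 ≡ 1 (mod 89)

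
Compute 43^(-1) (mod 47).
35

Using Extended Euclidean Algorithm:
gcd(43, 47) = 1
Bezout coefficients: 43 × -12 + 47 × 11 = 1
So 43 × -12 ≡ 1 (mod 47)
The inverse is -12 mod 47 = 35
Verification: 43 × 35 = 1505 = 32 × 47 + 1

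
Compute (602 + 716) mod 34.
26

(602 + 716) = 1318
1318 mod 34 = 26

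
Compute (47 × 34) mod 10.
8

(47 × 34) = 1598
1598 mod 10 = 8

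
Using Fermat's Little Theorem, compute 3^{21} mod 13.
1

By Fermat's Little Theorem, a^(p-1) ≡ 1 (mod p) for prime p and gcd(a, p) = 1
Here p = 13, so 3^12 ≡ 1 (mod 13)
We can reduce the exponent: 21 mod 12 = 9
So 3^21 ≡ 3^9 (mod 13)
Computing: 3^9 mod 13 = 1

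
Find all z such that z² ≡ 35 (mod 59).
The square roots of 35 mod 59 are 25 and 34. Verify: 25² = 625 ≡ 35 (mod 59)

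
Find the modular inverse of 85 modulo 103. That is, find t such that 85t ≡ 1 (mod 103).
40

Using Extended Euclidean Algorithm:
gcd(85, 103) = 1
Bezout coefficients: 85 × 40 + 103 × -33 = 1
So 85 × 40 ≡ 1 (mod 103)
The inverse is 40 mod 103 = 40
Verification: 85 × 40 = 3400 = 33 × 103 + 1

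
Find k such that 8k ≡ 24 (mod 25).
3

Since gcd(8, 25) = 1 divides 24, a solution exists.
Multiply both sides by the inverse of 8 mod 25:
  8^(-1) mod 25 = 22
  x ≡ 22 × 24 ≡ 528 ≡ 3 (mod 25)
Verification: 8 × 3 = 24 = 0 × 25 + 24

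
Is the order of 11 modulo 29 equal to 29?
No, the actual order is 28, not 29.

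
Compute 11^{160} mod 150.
1

Using successive squaring:
Binary expansion of 160: 10100000
Powers of 11 mod 150 (each is the square of the previous):
  11^1 ≡ 11 (mod 150)
  11^2 ≡ 11² = 121 ≡ 121 (mod 150)
  11^4 ≡ 121² = 14641 ≡ 91 (mod 150)
  11^8 ≡ 91² = 8281 ≡ 31 (mod 150)
  11^16 ≡ 31² = 961 ≡ 61 (mod 150)
  11^32 ≡ 61² = 3721 ≡ 121 (mod 150)
  11^64 ≡ 121² = 14641 ≡ 91 (mod 150)
  11^128 ≡ 91² = 8281 ≡ 31 (mod 150)
160 = 128 + 32, so 11^160 = 11^128 × 11^32 ≡ 31 × 121 (mod 150)
Multiplying step by step:
  31 × 121 = 3751 ≡ 1 (mod 150)
Result: 11^160 ≡ 1 (mod 150)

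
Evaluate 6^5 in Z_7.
5 = 4 + 1 (binary 101). Repeated squaring mod 7: 6^1 ≡ 6; 6^2 ≡ 6² = 36 ≡ 1; 6^4 ≡ 1² = 1 ≡ 1. Multiply: 6^5 = 6^4 × 6^1 ≡ 1 × 6 (mod 7): 1 × 6 = 6 ≡ 6. So 6^5 ≡ 6 (mod 7).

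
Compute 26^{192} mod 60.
16

Using successive squaring:
Binary expansion of 192: 11000000
Powers of 26 mod 60 (each is the square of the previous):
  26^1 ≡ 26 (mod 60)
  26^2 ≡ 26² = 676 ≡ 16 (mod 60)
  26^4 ≡ 16² = 256 ≡ 16 (mod 60)
  26^8 ≡ 16² = 256 ≡ 16 (mod 60)
  26^16 ≡ 16² = 256 ≡ 16 (mod 60)
  26^32 ≡ 16² = 256 ≡ 16 (mod 60)
  26^64 ≡ 16² = 256 ≡ 16 (mod 60)
  26^128 ≡ 16² = 256 ≡ 16 (mod 60)
192 = 128 + 64, so 26^192 = 26^128 × 26^64 ≡ 16 × 16 (mod 60)
Multiplying step by step:
  16 × 16 = 256 ≡ 16 (mod 60)
Result: 26^192 ≡ 16 (mod 60)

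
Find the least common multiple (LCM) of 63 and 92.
5796

First find GCD(63, 92) using the Euclidean algorithm:
63 = 0 × 92 + 63
92 = 1 × 63 + 29
63 = 2 × 29 + 5
29 = 5 × 5 + 4
5 = 1 × 4 + 1
4 = 4 × 1 + 0
GCD(63, 92) = 1

LCM formula: LCM(a, b) = (a × b) / GCD(a, b)
LCM(63, 92) = (63 × 92) / 1
LCM(63, 92) = 5796 / 1
LCM(63, 92) = 5796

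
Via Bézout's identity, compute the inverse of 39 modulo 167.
Extended GCD: 39(30) + 167(-7) = 1. So 39^(-1) ≡ 30 ≡ 30 (mod 167). Verify: 39 × 30 = 1170 ≡ 1 (mod 167)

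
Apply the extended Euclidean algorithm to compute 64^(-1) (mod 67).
Extended GCD: 64(22) + 67(-21) = 1. So 64^(-1) ≡ 22 ≡ 22 (mod 67). Verify: 64 × 22 = 1408 ≡ 1 (mod 67)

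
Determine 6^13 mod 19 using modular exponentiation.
Using repeated squaring. 13 = 8 + 4 + 1 (binary 1101). Repeated squaring mod 19: 6^1 ≡ 6; 6^2 ≡ 6² = 36 ≡ 17; 6^4 ≡ 17² = 289 ≡ 4; 6^8 ≡ 4² = 16 ≡ 16. Multiply: 6^13 = 6^8 × 6^4 × 6^1 ≡ 16 × 4 × 6 (mod 19): 16 × 4 = 64 ≡ 7; 7 × 6 = 42 ≡ 4. So 6^13 ≡ 4 (mod 19).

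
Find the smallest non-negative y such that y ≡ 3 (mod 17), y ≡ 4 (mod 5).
54

Using the Chinese Remainder Theorem:
M = product of moduli = 85
For equation 1: M_1 = 5, 5 ≡ 5 (mod 17), inverse of 5 mod 17 is 7 (check: 5 × 7 = 35 ≡ 1 (mod 17))
For equation 2: M_2 = 17, 17 ≡ 2 (mod 5), inverse of 17 mod 5 is 3 (check: 2 × 3 = 6 ≡ 1 (mod 5))
Combine: y ≡ Σ r_i×M_i×(M_i⁻¹ mod m_i) = 3×5×7 + 4×17×3 = 105 + 204 = 309
309 mod 85 = 54
y ≡ 54 (mod 85)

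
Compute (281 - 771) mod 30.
20

(281 - 771) = -490
-490 mod 30 = 20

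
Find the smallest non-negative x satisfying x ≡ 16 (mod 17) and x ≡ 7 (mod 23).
M = 17 × 23 = 391. M₁ = 23, y₁ ≡ 3 (mod 17). M₂ = 17, y₂ ≡ 19 (mod 23). x = 16×23×3 + 7×17×19 ≡ 237 (mod 391)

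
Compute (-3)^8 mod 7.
(-3) ≡ 4 (mod 7). 8 = 8 (binary 1000). Repeated squaring mod 7: 4^1 ≡ 4; 4^2 ≡ 4² = 16 ≡ 2; 4^4 ≡ 2² = 4 ≡ 4; 4^8 ≡ 4² = 16 ≡ 2. So (-3)^8 ≡ 2 (mod 7).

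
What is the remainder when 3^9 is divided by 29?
9 = 8 + 1 (binary 1001). Repeated squaring mod 29: 3^1 ≡ 3; 3^2 ≡ 3² = 9 ≡ 9; 3^4 ≡ 9² = 81 ≡ 23; 3^8 ≡ 23² = 529 ≡ 7. Multiply: 3^9 = 3^8 × 3^1 ≡ 7 × 3 (mod 29): 7 × 3 = 21 ≡ 21. So 3^9 ≡ 21 (mod 29).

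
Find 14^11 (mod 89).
Using repeated squaring. 11 = 8 + 2 + 1 (binary 1011). Repeated squaring mod 89: 14^1 ≡ 14; 14^2 ≡ 14² = 196 ≡ 18; 14^4 ≡ 18² = 324 ≡ 57; 14^8 ≡ 57² = 3249 ≡ 45. Multiply: 14^11 = 14^8 × 14^2 × 14^1 ≡ 45 × 18 × 14 (mod 89): 45 × 18 = 810 ≡ 9; 9 × 14 = 126 ≡ 37. So 14^11 ≡ 37 (mod 89).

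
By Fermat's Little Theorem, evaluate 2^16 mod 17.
By Fermat's Little Theorem, 2^{16} ≡ 1 (mod 17) since 17 is prime and gcd(2, 17) = 1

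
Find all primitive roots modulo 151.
Primitive roots mod 151: {6, 7, 12, 13, 14, 15, 30, 35, 48, 51, 52, 54, 56, 61, 63, 71, 77, 82, 89, 93, 96, 102, 104, 106, 108, 109, 111, 112, 114, 115, 117, 120, 126, 129, 130, 133, 134, 140, 141, 146}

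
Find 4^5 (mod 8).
5 = 4 + 1 (binary 101). Repeated squaring mod 8: 4^1 ≡ 4; 4^2 ≡ 4² = 16 ≡ 0; 4^4 ≡ 0² = 0 ≡ 0. Multiply: 4^5 = 4^4 × 4^1 ≡ 0 × 4 (mod 8): 0 × 4 = 0 ≡ 0. So 4^5 ≡ 0 (mod 8).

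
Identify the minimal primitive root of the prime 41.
p - 1 = 40 has prime divisors 2, 5. h is a primitive root mod 41 iff h^(40/q) ≢ 1 (mod 41) for each such q.
h = 2: 2^20 ≡ 1, 2^8 ≡ 10 (mod 41); 2^20 ≡ 1, so not a primitive root.
h = 3: 3^20 ≡ 40, 3^8 ≡ 1 (mod 41); 3^8 ≡ 1, so not a primitive root.
h = 4: 4^20 ≡ 1, 4^8 ≡ 18 (mod 41); 4^20 ≡ 1, so not a primitive root.
h = 5: 5^20 ≡ 1, 5^8 ≡ 18 (mod 41); 5^20 ≡ 1, so not a primitive root.
h = 6: 6^20 ≡ 40, 6^8 ≡ 10 (mod 41); none is 1, so 6 has order 40 and is a primitive root.
The smallest primitive root mod 41 is g = 6.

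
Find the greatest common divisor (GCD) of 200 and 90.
10

Using the Euclidean algorithm:
200 = 2 × 90 + 20
90 = 4 × 20 + 10
20 = 2 × 10 + 0

GCD(200, 90) = 10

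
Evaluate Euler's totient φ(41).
40

Prime factorization: 41 = 41
Using the formula φ(n) = n × Π(1 - 1/p) for each prime factor p:
φ(41) = 41 × (1 - 1/41)
φ(41) = 40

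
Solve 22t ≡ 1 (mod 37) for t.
22^(-1) ≡ 32 (mod 37). Verification: 22 × 32 = 704 ≡ 1 (mod 37)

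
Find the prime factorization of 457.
457

Divide by primes starting from smallest:
457 ÷ 457 = 1

457 = 457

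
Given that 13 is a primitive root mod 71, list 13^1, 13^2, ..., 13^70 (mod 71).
g^1, g^2, ..., g^{70} mod 71: {13, 27, 67, 19, 34, 16, 66, 6, 7, 20, 47, 43, 62, 25, 41, 36, 42, 49, 69, 45, 17, 8, 33, 3, 39, 10, 59, 57, 31, 48, 56, 18, 21, 60, 70, 58, 44, 4, 52, 37, 55, 5, 65, 64, 51, 24, 28, 9, 46, 30, 35, 29, 22, 2, 26, 54, 63, 38, 68, 32, 61, 12, 14, 40, 23, 15, 53, 50, 11, 1}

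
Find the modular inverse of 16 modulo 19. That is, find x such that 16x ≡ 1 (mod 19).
6

Using Extended Euclidean Algorithm:
gcd(16, 19) = 1
Bezout coefficients: 16 × 6 + 19 × -5 = 1
So 16 × 6 ≡ 1 (mod 19)
The inverse is 6 mod 19 = 6
Verification: 16 × 6 = 96 = 5 × 19 + 1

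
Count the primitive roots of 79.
24

The number of primitive roots modulo p is φ(p-1) = φ(78)
φ(78) = 24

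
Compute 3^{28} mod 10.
1

Using successive squaring:
Binary expansion of 28: 11100
Powers of 3 mod 10 (each is the square of the previous):
  3^1 ≡ 3 (mod 10)
  3^2 ≡ 3² = 9 ≡ 9 (mod 10)
  3^4 ≡ 9² = 81 ≡ 1 (mod 10)
  3^8 ≡ 1² = 1 ≡ 1 (mod 10)
  3^16 ≡ 1² = 1 ≡ 1 (mod 10)
28 = 16 + 8 + 4, so 3^28 = 3^16 × 3^8 × 3^4 ≡ 1 × 1 × 1 (mod 10)
Multiplying step by step:
  1 × 1 = 1 ≡ 1 (mod 10)
  1 × 1 = 1 ≡ 1 (mod 10)
Result: 3^28 ≡ 1 (mod 10)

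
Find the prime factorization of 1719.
3^2 × 191

Divide by primes starting from smallest:
1719 ÷ 3 = 573
573 ÷ 3 = 191
191 ÷ 191 = 1

1719 = 3^2 × 191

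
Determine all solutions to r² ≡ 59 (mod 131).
The square roots of 59 mod 131 are 94 and 37. Verify: 94² = 8836 ≡ 59 (mod 131)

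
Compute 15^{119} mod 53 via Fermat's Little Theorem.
13

By Fermat's Little Theorem, a^(p-1) ≡ 1 (mod p) for prime p and gcd(a, p) = 1
Here p = 53, so 15^52 ≡ 1 (mod 53)
We can reduce the exponent: 119 mod 52 = 15
So 15^119 ≡ 15^15 (mod 53)
Computing: 15^15 mod 53 = 13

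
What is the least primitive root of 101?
2

A primitive root g modulo p has order p-1 = 100
Prime divisors of 100: [2, 5]
g is a primitive root iff g^(100/q) ≢ 1 (mod 101) for each prime divisor q
Testing small values:
  g = 2: 2^50 ≡ 100, 2^20 ≡ 95 (mod 101) → none is 1, primitive root!
The smallest primitive root is 2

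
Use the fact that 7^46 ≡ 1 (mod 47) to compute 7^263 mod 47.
By Fermat: 7^{46} ≡ 1 (mod 47). 263 = 5×46 + 33. So 7^{263} ≡ 7^{33} ≡ 32 (mod 47)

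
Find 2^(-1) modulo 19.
10

Using Extended Euclidean Algorithm:
gcd(2, 19) = 1
Bezout coefficients: 2 × -9 + 19 × 1 = 1
So 2 × -9 ≡ 1 (mod 19)
The inverse is -9 mod 19 = 10
Verification: 2 × 10 = 20 = 1 × 19 + 1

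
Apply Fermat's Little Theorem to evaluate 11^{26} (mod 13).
4

By Fermat's Little Theorem, a^(p-1) ≡ 1 (mod p) for prime p and gcd(a, p) = 1
Here p = 13, so 11^12 ≡ 1 (mod 13)
We can reduce the exponent: 26 mod 12 = 2
So 11^26 ≡ 11^2 (mod 13)
Computing: 11^2 mod 13 = 4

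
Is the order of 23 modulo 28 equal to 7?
No, the actual order is 6, not 7.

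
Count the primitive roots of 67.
20

The number of primitive roots modulo p is φ(p-1) = φ(66)
φ(66) = 20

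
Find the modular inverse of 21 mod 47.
21^(-1) ≡ 9 (mod 47). Verification: 21 × 9 = 189 ≡ 1 (mod 47)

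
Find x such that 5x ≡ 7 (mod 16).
11

Since gcd(5, 16) = 1 divides 7, a solution exists.
Multiply both sides by the inverse of 5 mod 16:
  5^(-1) mod 16 = 13
  x ≡ 13 × 7 ≡ 91 ≡ 11 (mod 16)
Verification: 5 × 11 = 55 = 3 × 16 + 7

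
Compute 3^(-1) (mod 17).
3^(-1) ≡ 6 (mod 17). Verification: 3 × 6 = 18 ≡ 1 (mod 17)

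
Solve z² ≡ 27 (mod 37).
The square roots of 27 mod 37 are 8 and 29. Verify: 8² = 64 ≡ 27 (mod 37)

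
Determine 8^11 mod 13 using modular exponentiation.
Using repeated squaring. 11 = 8 + 2 + 1 (binary 1011). Repeated squaring mod 13: 8^1 ≡ 8; 8^2 ≡ 8² = 64 ≡ 12; 8^4 ≡ 12² = 144 ≡ 1; 8^8 ≡ 1² = 1 ≡ 1. Multiply: 8^11 = 8^8 × 8^2 × 8^1 ≡ 1 × 12 × 8 (mod 13): 1 × 12 = 12 ≡ 12; 12 × 8 = 96 ≡ 5. So 8^11 ≡ 5 (mod 13).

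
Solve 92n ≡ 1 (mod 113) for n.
92^(-1) ≡ 43 (mod 113). Verification: 92 × 43 = 3956 ≡ 1 (mod 113)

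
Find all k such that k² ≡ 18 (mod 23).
The square roots of 18 mod 23 are 8 and 15. Verify: 8² = 64 ≡ 18 (mod 23)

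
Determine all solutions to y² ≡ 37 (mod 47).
The square roots of 37 mod 47 are 32 and 15. Verify: 32² = 1024 ≡ 37 (mod 47)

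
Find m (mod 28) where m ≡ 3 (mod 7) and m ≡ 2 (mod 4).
M = 7 × 4 = 28. M₁ = 4, y₁ ≡ 2 (mod 7). M₂ = 7, y₂ ≡ 3 (mod 4). m = 3×4×2 + 2×7×3 ≡ 10 (mod 28)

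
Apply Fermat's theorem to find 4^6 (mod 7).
By Fermat's Little Theorem, 4^{6} ≡ 1 (mod 7) since 7 is prime and gcd(4, 7) = 1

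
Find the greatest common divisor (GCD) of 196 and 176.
4

Using the Euclidean algorithm:
196 = 1 × 176 + 20
176 = 8 × 20 + 16
20 = 1 × 16 + 4
16 = 4 × 4 + 0

GCD(196, 176) = 4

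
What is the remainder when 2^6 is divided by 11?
6 = 4 + 2 (binary 110). Repeated squaring mod 11: 2^1 ≡ 2; 2^2 ≡ 2² = 4 ≡ 4; 2^4 ≡ 4² = 16 ≡ 5. Multiply: 2^6 = 2^4 × 2^2 ≡ 5 × 4 (mod 11): 5 × 4 = 20 ≡ 9. So 2^6 ≡ 9 (mod 11).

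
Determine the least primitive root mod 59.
p - 1 = 58 has prime divisors 2, 29. h is a primitive root mod 59 iff h^(58/q) ≢ 1 (mod 59) for each such q.
h = 2: 2^29 ≡ 58, 2^2 ≡ 4 (mod 59); none is 1, so 2 has order 58 and is a primitive root.
The smallest primitive root mod 59 is g = 2.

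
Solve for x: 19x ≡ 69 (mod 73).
19

Since gcd(19, 73) = 1 divides 69, a solution exists.
Multiply both sides by the inverse of 19 mod 73:
  19^(-1) mod 73 = 50
  x ≡ 50 × 69 ≡ 3450 ≡ 19 (mod 73)
Verification: 19 × 19 = 361 = 4 × 73 + 69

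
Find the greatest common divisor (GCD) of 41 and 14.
1

Using the Euclidean algorithm:
41 = 2 × 14 + 13
14 = 1 × 13 + 1
13 = 13 × 1 + 0

GCD(41, 14) = 1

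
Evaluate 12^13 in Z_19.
Using repeated squaring. 13 = 8 + 4 + 1 (binary 1101). Repeated squaring mod 19: 12^1 ≡ 12; 12^2 ≡ 12² = 144 ≡ 11; 12^4 ≡ 11² = 121 ≡ 7; 12^8 ≡ 7² = 49 ≡ 11. Multiply: 12^13 = 12^8 × 12^4 × 12^1 ≡ 11 × 7 × 12 (mod 19): 11 × 7 = 77 ≡ 1; 1 × 12 = 12 ≡ 12. So 12^13 ≡ 12 (mod 19).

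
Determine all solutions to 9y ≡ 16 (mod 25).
24

Since gcd(9, 25) = 1 divides 16, a solution exists.
Multiply both sides by the inverse of 9 mod 25:
  9^(-1) mod 25 = 14
  x ≡ 14 × 16 ≡ 224 ≡ 24 (mod 25)
Verification: 9 × 24 = 216 = 8 × 25 + 16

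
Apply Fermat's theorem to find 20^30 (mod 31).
By Fermat's Little Theorem, 20^{30} ≡ 1 (mod 31) since 31 is prime and gcd(20, 31) = 1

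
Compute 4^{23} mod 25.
14

Using successive squaring:
Binary expansion of 23: 10111
Powers of 4 mod 25 (each is the square of the previous):
  4^1 ≡ 4 (mod 25)
  4^2 ≡ 4² = 16 ≡ 16 (mod 25)
  4^4 ≡ 16² = 256 ≡ 6 (mod 25)
  4^8 ≡ 6² = 36 ≡ 11 (mod 25)
  4^16 ≡ 11² = 121 ≡ 21 (mod 25)
23 = 16 + 4 + 2 + 1, so 4^23 = 4^16 × 4^4 × 4^2 × 4^1 ≡ 21 × 6 × 16 × 4 (mod 25)
Multiplying step by step:
  21 × 6 = 126 ≡ 1 (mod 25)
  1 × 16 = 16 ≡ 16 (mod 25)
  16 × 4 = 64 ≡ 14 (mod 25)
Result: 4^23 ≡ 14 (mod 25)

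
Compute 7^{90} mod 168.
49

Using successive squaring:
Binary expansion of 90: 1011010
Powers of 7 mod 168 (each is the square of the previous):
  7^1 ≡ 7 (mod 168)
  7^2 ≡ 7² = 49 ≡ 49 (mod 168)
  7^4 ≡ 49² = 2401 ≡ 49 (mod 168)
  7^8 ≡ 49² = 2401 ≡ 49 (mod 168)
  7^16 ≡ 49² = 2401 ≡ 49 (mod 168)
  7^32 ≡ 49² = 2401 ≡ 49 (mod 168)
  7^64 ≡ 49² = 2401 ≡ 49 (mod 168)
90 = 64 + 16 + 8 + 2, so 7^90 = 7^64 × 7^16 × 7^8 × 7^2 ≡ 49 × 49 × 49 × 49 (mod 168)
Multiplying step by step:
  49 × 49 = 2401 ≡ 49 (mod 168)
  49 × 49 = 2401 ≡ 49 (mod 168)
  49 × 49 = 2401 ≡ 49 (mod 168)
Result: 7^90 ≡ 49 (mod 168)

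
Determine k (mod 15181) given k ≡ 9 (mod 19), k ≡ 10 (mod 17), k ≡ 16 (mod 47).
14069

Using the Chinese Remainder Theorem:
M = product of moduli = 15181
For equation 1: M_1 = 799, 799 ≡ 1 (mod 19), inverse of 799 mod 19 is 1 (check: 1 × 1 = 1 ≡ 1 (mod 19))
For equation 2: M_2 = 893, 893 ≡ 9 (mod 17), inverse of 893 mod 17 is 2 (check: 9 × 2 = 18 ≡ 1 (mod 17))
For equation 3: M_3 = 323, 323 ≡ 41 (mod 47), inverse of 323 mod 47 is 39 (check: 41 × 39 = 1599 ≡ 1 (mod 47))
Combine: k ≡ Σ r_i×M_i×(M_i⁻¹ mod m_i) = 9×799×1 + 10×893×2 + 16×323×39 = 7191 + 17860 + 201552 = 226603
226603 mod 15181 = 14069
k ≡ 14069 (mod 15181)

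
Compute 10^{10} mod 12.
4

Using successive squaring:
Binary expansion of 10: 1010
Powers of 10 mod 12 (each is the square of the previous):
  10^1 ≡ 10 (mod 12)
  10^2 ≡ 10² = 100 ≡ 4 (mod 12)
  10^4 ≡ 4² = 16 ≡ 4 (mod 12)
  10^8 ≡ 4² = 16 ≡ 4 (mod 12)
10 = 8 + 2, so 10^10 = 10^8 × 10^2 ≡ 4 × 4 (mod 12)
Multiplying step by step:
  4 × 4 = 16 ≡ 4 (mod 12)
Result: 10^10 ≡ 4 (mod 12)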